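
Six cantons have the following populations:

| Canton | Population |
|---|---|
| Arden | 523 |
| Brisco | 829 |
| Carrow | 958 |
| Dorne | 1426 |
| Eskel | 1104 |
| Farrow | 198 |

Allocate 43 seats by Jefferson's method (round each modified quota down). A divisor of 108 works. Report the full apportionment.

With modified divisor 108: modified quotas Arden 4.843, Brisco 7.676, Carrow 8.870, Dorne 13.204, Eskel 10.222, Farrow 1.833.
Rounding down: Arden 4, Brisco 7, Carrow 8, Dorne 13, Eskel 10, Farrow 1 (total 43).

Arden 4; Brisco 7; Carrow 8; Dorne 13; Eskel 10; Farrow 1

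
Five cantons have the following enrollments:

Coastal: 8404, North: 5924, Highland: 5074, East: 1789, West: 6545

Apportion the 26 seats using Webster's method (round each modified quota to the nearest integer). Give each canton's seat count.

Coastal 8; North 5; Highland 5; East 2; West 6

Standard divisor 27736/26 ≈ 1066.769; standard quotas: Coastal 7.878, North 5.553, Highland 4.756, East 1.677, West 6.135.
Rounding to the nearest integer gives 8, 6, 5, 2, 6 = 27 seats, so the divisor must be adjusted.
With modified divisor 1100: modified quotas Coastal 7.640, North 5.385, Highland 4.613, East 1.626, West 5.950.
Rounding to the nearest integer: Coastal 8, North 5, Highland 5, East 2, West 6 (total 26).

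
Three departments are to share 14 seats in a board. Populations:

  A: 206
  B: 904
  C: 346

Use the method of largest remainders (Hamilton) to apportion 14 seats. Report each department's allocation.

Total 1456; standard divisor 1456/14 = 104.
Standard quotas: A 1.981, B 8.692, C 3.327.
Lower quotas: A 1, B 8, C 3 (sum 12, leaving 2 seats).
Remainders in descending order: A 0.981, B 0.692, C 0.327.
The surplus seats go to A, B.

A=2, B=9, C=3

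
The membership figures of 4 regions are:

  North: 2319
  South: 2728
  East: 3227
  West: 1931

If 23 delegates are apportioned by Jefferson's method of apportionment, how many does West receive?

4

Standard divisor 10205/23 ≈ 443.696; standard quotas: North 5.227, South 6.148, East 7.273, West 4.352.
Rounding down gives 5, 6, 7, 4 = 22 seats, so the divisor must be adjusted.
With modified divisor 400: modified quotas North 5.798, South 6.820, East 8.068, West 4.827.
Rounding down: North 5, South 6, East 8, West 4 (total 23).
West receives 4.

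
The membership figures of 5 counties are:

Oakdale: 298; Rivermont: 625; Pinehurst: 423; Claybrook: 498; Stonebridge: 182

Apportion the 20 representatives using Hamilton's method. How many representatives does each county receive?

The standard divisor is 2026/20 ≈ 101.3.
Standard quotas: Oakdale 2.942, Rivermont 6.170, Pinehurst 4.176, Claybrook 4.916, Stonebridge 1.797.
Lower quotas: Oakdale 2, Rivermont 6, Pinehurst 4, Claybrook 4, Stonebridge 1 (sum 17, leaving 3 seats).
Remainders in descending order: Oakdale 0.942, Claybrook 0.916, Stonebridge 0.797, Pinehurst 0.176, Rivermont 0.170.
The surplus seats go to Oakdale, Claybrook, Stonebridge.

Oakdale 3, Rivermont 6, Pinehurst 4, Claybrook 5, Stonebridge 2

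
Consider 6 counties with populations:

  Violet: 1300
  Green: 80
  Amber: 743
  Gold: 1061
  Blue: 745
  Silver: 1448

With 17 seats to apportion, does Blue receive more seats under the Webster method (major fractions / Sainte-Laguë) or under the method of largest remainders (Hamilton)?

Webster: Violet 4, Green 0, Amber 2, Gold 4, Blue 2, Silver 5.
Hamilton: Violet 4, Green 0, Amber 2, Gold 3, Blue 3, Silver 5.
Blue gets 2 under Webster and 3 under Hamilton.

Hamilton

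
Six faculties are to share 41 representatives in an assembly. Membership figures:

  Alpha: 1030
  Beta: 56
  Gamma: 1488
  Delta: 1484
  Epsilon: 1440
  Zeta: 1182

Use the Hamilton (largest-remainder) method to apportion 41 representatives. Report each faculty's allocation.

Alpha=6; Beta=1; Gamma=9; Delta=9; Epsilon=9; Zeta=7

Total 6680; standard divisor 6680/41 ≈ 162.927.
Standard quotas: Alpha 6.322, Beta 0.344, Gamma 9.133, Delta 9.108, Epsilon 8.838, Zeta 7.255.
Lower quotas: Alpha 6, Beta 0, Gamma 9, Delta 9, Epsilon 8, Zeta 7 (sum 39, leaving 2 seats).
Remainders in descending order: Epsilon 0.838, Beta 0.344, Alpha 0.322, Zeta 0.255, Gamma 0.133, Delta 0.108.
The surplus seats go to Epsilon, Beta.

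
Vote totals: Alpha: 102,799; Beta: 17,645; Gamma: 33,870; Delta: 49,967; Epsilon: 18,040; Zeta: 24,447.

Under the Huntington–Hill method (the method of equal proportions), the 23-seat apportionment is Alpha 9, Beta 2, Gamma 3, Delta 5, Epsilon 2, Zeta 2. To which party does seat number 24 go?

Alpha

Priority for the next seat is population ÷ (√(s·(s+1))).
Priorities: Alpha 10835.966, Beta 7203.541, Gamma 9777.427, Delta 9122.684, Epsilon 7364.799, Zeta 9980.446.
Highest priority: Alpha.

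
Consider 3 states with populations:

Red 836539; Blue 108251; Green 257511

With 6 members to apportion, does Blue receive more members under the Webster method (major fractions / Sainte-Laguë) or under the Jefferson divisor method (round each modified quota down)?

Webster

Webster: Red 4, Blue 1, Green 1.
Jefferson: Red 5, Blue 0, Green 1.
Blue gets 1 under Webster and 0 under Jefferson.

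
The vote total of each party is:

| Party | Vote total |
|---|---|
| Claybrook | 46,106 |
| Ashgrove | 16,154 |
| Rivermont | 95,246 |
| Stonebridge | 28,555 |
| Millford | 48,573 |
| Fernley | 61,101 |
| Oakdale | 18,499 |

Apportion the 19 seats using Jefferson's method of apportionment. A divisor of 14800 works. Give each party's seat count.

Claybrook=3, Ashgrove=1, Rivermont=6, Stonebridge=1, Millford=3, Fernley=4, Oakdale=1

With modified divisor 14800: modified quotas Claybrook 3.115, Ashgrove 1.091, Rivermont 6.436, Stonebridge 1.929, Millford 3.282, Fernley 4.128, Oakdale 1.250.
Rounding down: Claybrook 3, Ashgrove 1, Rivermont 6, Stonebridge 1, Millford 3, Fernley 4, Oakdale 1 (total 19).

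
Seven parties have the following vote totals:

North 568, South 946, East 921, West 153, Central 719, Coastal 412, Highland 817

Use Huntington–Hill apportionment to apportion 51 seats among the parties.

With divisor 89: modified quotas North 6.382, South 10.629, East 10.348, West 1.719, Central 8.079, Coastal 4.629, Highland 9.180.
Geometric-mean thresholds: North √(6·7)=6.481, South √(10·11)=10.488, East √(10·11)=10.488, West √(1·2)=1.414, Central √(8·9)=8.485, Coastal √(4·5)=4.472, Highland √(9·10)=9.487.
Each quota rounded against its threshold gives North 6, South 11, East 10, West 2, Central 8, Coastal 5, Highland 9 (total 51).

North 6, South 11, East 10, West 2, Central 8, Coastal 5, Highland 9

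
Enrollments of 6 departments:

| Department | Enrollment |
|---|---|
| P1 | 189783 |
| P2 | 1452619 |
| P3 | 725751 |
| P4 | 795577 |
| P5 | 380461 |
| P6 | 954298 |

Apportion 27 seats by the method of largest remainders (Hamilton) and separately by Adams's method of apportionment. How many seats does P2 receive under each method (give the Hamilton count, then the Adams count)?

9 and 8

Hamilton: P1 1, P2 9, P3 4, P4 5, P5 2, P6 6.
Adams: P1 1, P2 8, P3 4, P4 5, P5 3, P6 6.
P2 gets 9 under Hamilton and 8 under Adams.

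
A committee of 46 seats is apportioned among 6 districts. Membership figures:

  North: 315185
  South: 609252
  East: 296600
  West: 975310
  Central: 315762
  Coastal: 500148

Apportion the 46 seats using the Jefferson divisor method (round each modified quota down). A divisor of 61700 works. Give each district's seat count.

North 5, South 9, East 4, West 15, Central 5, Coastal 8

With modified divisor 61700: modified quotas North 5.108, South 9.874, East 4.807, West 15.807, Central 5.118, Coastal 8.106.
Rounding down: North 5, South 9, East 4, West 15, Central 5, Coastal 8 (total 46).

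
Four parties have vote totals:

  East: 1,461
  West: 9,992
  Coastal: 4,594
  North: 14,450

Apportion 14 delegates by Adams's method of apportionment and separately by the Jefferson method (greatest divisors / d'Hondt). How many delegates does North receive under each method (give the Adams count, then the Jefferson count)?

6 and 7

Adams: East 1, West 5, Coastal 2, North 6.
Jefferson: East 0, West 5, Coastal 2, North 7.
North gets 6 under Adams and 7 under Jefferson.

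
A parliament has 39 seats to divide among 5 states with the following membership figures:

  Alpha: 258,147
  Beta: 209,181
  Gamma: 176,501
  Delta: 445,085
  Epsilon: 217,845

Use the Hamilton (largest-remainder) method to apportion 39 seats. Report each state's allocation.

Alpha=8, Beta=6, Gamma=5, Delta=13, Epsilon=7

The standard divisor is 1306759/39 ≈ 33506.641.
Standard quotas: Alpha 7.7044, Beta 6.2430, Gamma 5.2676, Delta 13.2835, Epsilon 6.5015.
Lower quotas: Alpha 7, Beta 6, Gamma 5, Delta 13, Epsilon 6 (sum 37, leaving 2 seats).
Remainders in descending order: Alpha 0.7044, Epsilon 0.5015, Delta 0.2835, Gamma 0.2676, Beta 0.2430.
Largest remainders: Alpha, Epsilon receive the extra seats.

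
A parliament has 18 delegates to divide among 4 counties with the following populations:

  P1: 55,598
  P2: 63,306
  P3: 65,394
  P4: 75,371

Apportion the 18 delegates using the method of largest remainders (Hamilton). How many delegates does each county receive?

Total 259669; standard divisor 259669/18 ≈ 14426.056.
Standard quotas: P1 3.8540, P2 4.3883, P3 4.5330, P4 5.2246.
Lower quotas: P1 3, P2 4, P3 4, P4 5 (sum 16, leaving 2 seats).
Remainders in descending order: P1 0.8540, P3 0.5330, P2 0.3883, P4 0.2246.
Largest remainders: P1, P3 receive the extra seats.

P1 4, P2 4, P3 5, P4 5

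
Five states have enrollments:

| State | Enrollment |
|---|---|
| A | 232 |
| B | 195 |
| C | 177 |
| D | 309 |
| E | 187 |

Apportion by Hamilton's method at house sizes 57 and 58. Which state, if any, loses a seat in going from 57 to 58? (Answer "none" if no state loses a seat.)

At 57 seats: A 12, B 10, C 9, D 16, E 10.
At 58 seats: A 12, B 10, C 10, D 16, E 10.
No state's allocation decreased.

none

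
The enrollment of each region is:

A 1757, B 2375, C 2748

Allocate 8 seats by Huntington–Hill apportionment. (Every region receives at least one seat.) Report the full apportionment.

A=2, B=3, C=3

With divisor 881: modified quotas A 1.994, B 2.696, C 3.119.
Geometric-mean thresholds: A √(1·2)=1.414, B √(2·3)=2.449, C √(3·4)=3.464.
Each quota rounded against its threshold gives A 2, B 3, C 3 (total 8).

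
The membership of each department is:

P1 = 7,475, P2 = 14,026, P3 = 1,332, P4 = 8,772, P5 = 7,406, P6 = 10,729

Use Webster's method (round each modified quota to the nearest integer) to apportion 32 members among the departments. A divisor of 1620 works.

With modified divisor 1620: modified quotas P1 4.614, P2 8.658, P3 0.822, P4 5.415, P5 4.572, P6 6.623.
Rounding to the nearest integer: P1 5, P2 9, P3 1, P4 5, P5 5, P6 7 (total 32).

P1: 5, P2: 9, P3: 1, P4: 5, P5: 5, P6: 7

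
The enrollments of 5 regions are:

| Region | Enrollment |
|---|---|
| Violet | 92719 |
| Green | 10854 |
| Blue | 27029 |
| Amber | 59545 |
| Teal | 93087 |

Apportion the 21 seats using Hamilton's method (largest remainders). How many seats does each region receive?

Violet 7, Green 1, Blue 2, Amber 4, Teal 7

Total 283234; standard divisor 283234/21 ≈ 13487.333.
Standard quotas: Violet 6.8745, Green 0.8048, Blue 2.0040, Amber 4.4149, Teal 6.9018.
Lower quotas: Violet 6, Green 0, Blue 2, Amber 4, Teal 6 (sum 18, leaving 3 seats).
Remainders in descending order: Teal 0.9018, Violet 0.8745, Green 0.8048, Amber 0.4149, Blue 0.0040.
Largest remainders: Teal, Violet, Green receive the extra seats.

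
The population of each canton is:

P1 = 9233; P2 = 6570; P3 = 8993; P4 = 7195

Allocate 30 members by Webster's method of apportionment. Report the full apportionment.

P1: 9, P2: 6, P3: 8, P4: 7

Standard divisor 31991/30 ≈ 1066.367; standard quotas: P1 8.658, P2 6.161, P3 8.433, P4 6.747.
Rounding to the nearest integer gives P1 9, P2 6, P3 8, P4 7 — total 30, matching the house size, so no adjustment is needed.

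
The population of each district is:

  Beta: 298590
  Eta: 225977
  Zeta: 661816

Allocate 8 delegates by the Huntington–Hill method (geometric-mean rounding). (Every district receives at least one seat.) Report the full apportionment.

With divisor 153888: modified quotas Beta 1.940, Eta 1.468, Zeta 4.301.
Geometric-mean thresholds: Beta √(1·2)=1.414, Eta √(1·2)=1.414, Zeta √(4·5)=4.472.
Each quota rounded against its threshold gives Beta 2, Eta 2, Zeta 4 (total 8).

Beta 2; Eta 2; Zeta 4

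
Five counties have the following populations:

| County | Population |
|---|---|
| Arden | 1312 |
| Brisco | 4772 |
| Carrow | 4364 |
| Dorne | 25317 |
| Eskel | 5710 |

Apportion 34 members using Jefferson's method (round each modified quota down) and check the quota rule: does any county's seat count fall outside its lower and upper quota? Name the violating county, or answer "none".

Dorne

Standard quotas: Arden 1.076, Brisco 3.912, Carrow 3.577, Dorne 20.754, Eskel 4.681.
Jefferson allocation: Arden 1, Brisco 4, Carrow 3, Dorne 22, Eskel 4.
Dorne has quota 20.754 (lower 20, upper 21) but receives 22 — outside the quota interval.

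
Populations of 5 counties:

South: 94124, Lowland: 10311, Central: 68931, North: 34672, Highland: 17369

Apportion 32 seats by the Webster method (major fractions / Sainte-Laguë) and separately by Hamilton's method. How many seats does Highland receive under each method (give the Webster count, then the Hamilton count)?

Webster: South 14, Lowland 1, Central 10, North 5, Highland 2.
Hamilton: South 13, Lowland 1, Central 10, North 5, Highland 3.
Highland gets 2 under Webster and 3 under Hamilton.

2 and 3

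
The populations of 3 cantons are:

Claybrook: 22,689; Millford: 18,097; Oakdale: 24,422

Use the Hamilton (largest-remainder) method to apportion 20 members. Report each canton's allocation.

Claybrook: 7; Millford: 6; Oakdale: 7

Standard divisor: 65208 ÷ 20 ≈ 3260.4.
Standard quotas: Claybrook 6.9590, Millford 5.5505, Oakdale 7.4905.
Lower quotas: Claybrook 6, Millford 5, Oakdale 7 (sum 18, leaving 2 seats).
Remainders in descending order: Claybrook 0.9590, Millford 0.5505, Oakdale 0.4905.
Largest remainders: Claybrook, Millford receive the extra seats.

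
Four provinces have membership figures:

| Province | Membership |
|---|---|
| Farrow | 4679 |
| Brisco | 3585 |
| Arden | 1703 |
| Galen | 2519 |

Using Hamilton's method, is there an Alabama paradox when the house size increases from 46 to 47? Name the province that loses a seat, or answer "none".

Galen

At 46 seats: Farrow 17, Brisco 13, Arden 6, Galen 10.
At 47 seats: Farrow 18, Brisco 14, Arden 6, Galen 9.
Galen drops from 10 to 9.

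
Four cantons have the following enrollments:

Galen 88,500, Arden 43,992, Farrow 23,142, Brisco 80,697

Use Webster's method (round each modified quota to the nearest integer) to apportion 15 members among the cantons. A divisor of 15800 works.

Galen: 6, Arden: 3, Farrow: 1, Brisco: 5

With modified divisor 15800: modified quotas Galen 5.601, Arden 2.784, Farrow 1.465, Brisco 5.107.
Rounding to the nearest integer: Galen 6, Arden 3, Farrow 1, Brisco 5 (total 15).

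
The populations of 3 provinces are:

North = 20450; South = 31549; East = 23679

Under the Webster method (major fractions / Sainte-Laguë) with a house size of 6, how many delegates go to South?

2

Standard divisor 75678/6 ≈ 12613; standard quotas: North 1.621, South 2.501, East 1.877.
Rounding to the nearest integer gives 2, 3, 2 = 7 seats, so the divisor must be adjusted.
With modified divisor 13100: modified quotas North 1.561, South 2.408, East 1.808.
Rounding to the nearest integer: North 2, South 2, East 2 (total 6).
South receives 2.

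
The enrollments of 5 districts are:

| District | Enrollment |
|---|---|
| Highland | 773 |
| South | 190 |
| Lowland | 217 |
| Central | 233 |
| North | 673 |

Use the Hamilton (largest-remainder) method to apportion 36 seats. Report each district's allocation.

Highland: 13; South: 3; Lowland: 4; Central: 4; North: 12

Total 2086; standard divisor 2086/36 ≈ 57.944.
Standard quotas: Highland 13.340, South 3.279, Lowland 3.745, Central 4.021, North 11.615.
Lower quotas: Highland 13, South 3, Lowland 3, Central 4, North 11 (sum 34, leaving 2 seats).
Remainders in descending order: Lowland 0.745, North 0.615, Highland 0.340, South 0.279, Central 0.021.
The surplus seats go to Lowland, North.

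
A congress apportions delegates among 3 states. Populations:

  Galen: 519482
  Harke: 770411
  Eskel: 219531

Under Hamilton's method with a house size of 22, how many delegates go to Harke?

Standard divisor: 1509424 ÷ 22 ≈ 68610.182.
Standard quotas: Galen 7.5715, Harke 11.2288, Eskel 3.1997.
Lower quotas: Galen 7, Harke 11, Eskel 3 (sum 21, leaving 1 seat).
Remainders in descending order: Galen 0.5715, Harke 0.2288, Eskel 0.1997.
Largest remainder: Galen receives the extra seat.
Harke receives 11.

11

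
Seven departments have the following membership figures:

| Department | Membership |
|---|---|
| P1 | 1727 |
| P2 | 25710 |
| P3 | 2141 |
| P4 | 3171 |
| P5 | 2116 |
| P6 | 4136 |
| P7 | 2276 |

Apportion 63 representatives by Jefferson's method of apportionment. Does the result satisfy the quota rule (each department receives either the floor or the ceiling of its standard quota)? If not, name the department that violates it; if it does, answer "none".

Standard quotas: P1 2.636, P2 39.240, P3 3.268, P4 4.840, P5 3.230, P6 6.313, P7 3.474.
Jefferson allocation: P1 2, P2 41, P3 3, P4 5, P5 3, P6 6, P7 3.
P2 has quota 39.240 (lower 39, upper 40) but receives 41 — outside the quota interval.

P2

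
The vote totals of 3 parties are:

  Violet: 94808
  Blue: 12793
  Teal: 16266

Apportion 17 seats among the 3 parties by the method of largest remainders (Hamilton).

Total 123867; standard divisor 123867/17 ≈ 7286.294.
Standard quotas: Violet 13.0118, Blue 1.7558, Teal 2.2324.
Lower quotas: Violet 13, Blue 1, Teal 2 (sum 16, leaving 1 seat).
Remainders in descending order: Blue 0.7558, Teal 0.2324, Violet 0.0118.
The surplus seat goes to Blue.

Violet 13; Blue 2; Teal 2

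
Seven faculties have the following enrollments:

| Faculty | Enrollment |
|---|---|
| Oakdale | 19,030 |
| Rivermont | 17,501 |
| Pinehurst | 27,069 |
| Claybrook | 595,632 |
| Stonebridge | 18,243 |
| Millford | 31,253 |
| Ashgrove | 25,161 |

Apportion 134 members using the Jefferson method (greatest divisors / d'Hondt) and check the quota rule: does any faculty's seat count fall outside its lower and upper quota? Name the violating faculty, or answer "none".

Standard quotas: Oakdale 3.475, Rivermont 3.195, Pinehurst 4.942, Claybrook 108.756, Stonebridge 3.331, Millford 5.706, Ashgrove 4.594.
Jefferson allocation: Oakdale 3, Rivermont 3, Pinehurst 5, Claybrook 111, Stonebridge 3, Millford 5, Ashgrove 4.
Claybrook has quota 108.756 (lower 108, upper 109) but receives 111 — outside the quota interval.

Claybrook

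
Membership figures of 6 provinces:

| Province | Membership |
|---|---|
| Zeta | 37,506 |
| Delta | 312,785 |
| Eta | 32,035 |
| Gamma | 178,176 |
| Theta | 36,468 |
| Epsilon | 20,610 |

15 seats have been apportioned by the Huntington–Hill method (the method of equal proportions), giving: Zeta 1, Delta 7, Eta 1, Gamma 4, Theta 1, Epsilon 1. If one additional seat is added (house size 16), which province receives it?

Delta

Priority for the next seat is population ÷ (√(s·(s+1))).
Priorities: Zeta 26520.747, Delta 41797.654, Eta 22652.166, Gamma 39841.365, Theta 25786.770, Epsilon 14573.471.
Highest priority: Delta.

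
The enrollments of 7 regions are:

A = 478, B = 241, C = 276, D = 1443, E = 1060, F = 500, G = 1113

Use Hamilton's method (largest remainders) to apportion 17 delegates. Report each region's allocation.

Total 5111; standard divisor 5111/17 ≈ 300.647.
Standard quotas: A 1.590, B 0.802, C 0.918, D 4.800, E 3.526, F 1.663, G 3.702.
Lower quotas: A 1, B 0, C 0, D 4, E 3, F 1, G 3 (sum 12, leaving 5 seats).
Remainders in descending order: C 0.918, B 0.802, D 0.800, G 0.702, F 0.663, A 0.590, E 0.526.
Largest remainders: C, B, D, G, F receive the extra seats.

A 1, B 1, C 1, D 5, E 3, F 2, G 4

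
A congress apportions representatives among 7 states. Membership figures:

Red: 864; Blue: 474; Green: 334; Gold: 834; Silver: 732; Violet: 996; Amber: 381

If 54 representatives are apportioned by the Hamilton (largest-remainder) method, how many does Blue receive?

Total 4615; standard divisor 4615/54 ≈ 85.463.
Standard quotas: Red 10.110, Blue 5.546, Green 3.908, Gold 9.759, Silver 8.565, Violet 11.654, Amber 4.458.
Lower quotas: Red 10, Blue 5, Green 3, Gold 9, Silver 8, Violet 11, Amber 4 (sum 50, leaving 4 seats).
Remainders in descending order: Green 0.908, Gold 0.759, Violet 0.654, Silver 0.565, Blue 0.546, Amber 0.458, Red 0.110.
Largest remainders: Green, Gold, Violet, Silver receive the extra seats.
Blue receives 5.

5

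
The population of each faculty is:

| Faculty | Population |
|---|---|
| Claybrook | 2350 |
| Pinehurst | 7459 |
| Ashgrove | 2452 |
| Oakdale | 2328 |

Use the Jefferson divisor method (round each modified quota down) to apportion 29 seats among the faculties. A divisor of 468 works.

Claybrook=5, Pinehurst=15, Ashgrove=5, Oakdale=4

With modified divisor 468: modified quotas Claybrook 5.021, Pinehurst 15.938, Ashgrove 5.239, Oakdale 4.974.
Rounding down: Claybrook 5, Pinehurst 15, Ashgrove 5, Oakdale 4 (total 29).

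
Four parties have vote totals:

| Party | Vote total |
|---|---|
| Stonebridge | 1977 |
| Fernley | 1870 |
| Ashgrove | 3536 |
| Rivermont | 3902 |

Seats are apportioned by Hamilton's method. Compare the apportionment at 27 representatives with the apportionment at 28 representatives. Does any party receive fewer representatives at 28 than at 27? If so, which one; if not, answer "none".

At 27 seats: Stonebridge 5, Fernley 5, Ashgrove 8, Rivermont 9.
At 28 seats: Stonebridge 5, Fernley 4, Ashgrove 9, Rivermont 10.
Fernley drops from 5 to 4.

Fernley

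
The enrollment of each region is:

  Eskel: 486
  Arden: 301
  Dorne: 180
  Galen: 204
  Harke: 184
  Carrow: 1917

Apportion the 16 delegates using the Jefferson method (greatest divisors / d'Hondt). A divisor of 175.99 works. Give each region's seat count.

With modified divisor 175.99: modified quotas Eskel 2.762, Arden 1.710, Dorne 1.023, Galen 1.159, Harke 1.046, Carrow 10.893.
Rounding down: Eskel 2, Arden 1, Dorne 1, Galen 1, Harke 1, Carrow 10 (total 16).

Eskel 2, Arden 1, Dorne 1, Galen 1, Harke 1, Carrow 10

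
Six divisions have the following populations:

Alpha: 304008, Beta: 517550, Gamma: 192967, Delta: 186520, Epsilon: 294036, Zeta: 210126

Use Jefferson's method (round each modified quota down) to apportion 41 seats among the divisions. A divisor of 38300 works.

With modified divisor 38300: modified quotas Alpha 7.938, Beta 13.513, Gamma 5.038, Delta 4.870, Epsilon 7.677, Zeta 5.486.
Rounding down: Alpha 7, Beta 13, Gamma 5, Delta 4, Epsilon 7, Zeta 5 (total 41).

Alpha=7, Beta=13, Gamma=5, Delta=4, Epsilon=7, Zeta=5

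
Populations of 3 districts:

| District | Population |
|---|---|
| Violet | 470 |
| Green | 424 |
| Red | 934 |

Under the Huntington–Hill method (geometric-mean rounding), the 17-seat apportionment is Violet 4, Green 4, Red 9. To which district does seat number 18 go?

Violet

Priority for the next seat is population ÷ (√(s·(s+1))).
Priorities: Violet 105.095, Green 94.809, Red 98.452.
Highest priority: Violet.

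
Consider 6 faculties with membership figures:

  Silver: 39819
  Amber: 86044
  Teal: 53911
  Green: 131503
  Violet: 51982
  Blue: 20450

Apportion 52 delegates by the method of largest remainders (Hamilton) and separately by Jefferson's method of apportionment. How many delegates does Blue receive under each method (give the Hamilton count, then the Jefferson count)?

3 and 2

Hamilton: Silver 5, Amber 12, Teal 7, Green 18, Violet 7, Blue 3.
Jefferson: Silver 5, Amber 12, Teal 7, Green 19, Violet 7, Blue 2.
Blue gets 3 under Hamilton and 2 under Jefferson.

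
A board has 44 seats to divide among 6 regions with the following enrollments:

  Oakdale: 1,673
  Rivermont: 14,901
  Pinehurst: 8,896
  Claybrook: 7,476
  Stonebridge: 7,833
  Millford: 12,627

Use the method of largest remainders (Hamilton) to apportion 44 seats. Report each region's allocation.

Oakdale 1, Rivermont 12, Pinehurst 7, Claybrook 6, Stonebridge 7, Millford 11

Standard divisor: 53406 ÷ 44 ≈ 1213.773.
Standard quotas: Oakdale 1.3783, Rivermont 12.2766, Pinehurst 7.3292, Claybrook 6.1593, Stonebridge 6.4534, Millford 10.4031.
Lower quotas: Oakdale 1, Rivermont 12, Pinehurst 7, Claybrook 6, Stonebridge 6, Millford 10 (sum 42, leaving 2 seats).
Remainders in descending order: Stonebridge 0.4534, Millford 0.4031, Oakdale 0.3783, Pinehurst 0.3292, Rivermont 0.2766, Claybrook 0.1593.
The surplus seats go to Stonebridge, Millford.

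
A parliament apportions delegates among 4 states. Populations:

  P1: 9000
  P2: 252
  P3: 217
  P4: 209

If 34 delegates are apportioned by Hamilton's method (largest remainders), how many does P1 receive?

The standard divisor is 9678/34 ≈ 284.647.
Standard quotas: P1 31.6181, P2 0.8853, P3 0.7623, P4 0.7342.
Lower quotas: P1 31, P2 0, P3 0, P4 0 (sum 31, leaving 3 seats).
Remainders in descending order: P2 0.8853, P3 0.7623, P4 0.7342, P1 0.6181.
Largest remainders: P2, P3, P4 receive the extra seats.
P1 receives 31.

31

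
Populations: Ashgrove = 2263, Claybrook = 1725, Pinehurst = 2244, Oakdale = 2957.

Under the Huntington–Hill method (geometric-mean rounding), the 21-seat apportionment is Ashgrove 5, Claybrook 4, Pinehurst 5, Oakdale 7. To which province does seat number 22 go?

Ashgrove

Priority for the next seat is population ÷ (√(s·(s+1))).
Priorities: Ashgrove 413.165, Claybrook 385.722, Pinehurst 409.696, Oakdale 395.146.
Highest priority: Ashgrove.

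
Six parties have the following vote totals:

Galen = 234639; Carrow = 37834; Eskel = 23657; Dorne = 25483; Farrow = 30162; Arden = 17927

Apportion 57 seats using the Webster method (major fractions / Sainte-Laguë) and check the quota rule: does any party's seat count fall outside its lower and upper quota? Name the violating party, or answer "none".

Galen

Standard quotas: Galen 36.176, Carrow 5.833, Eskel 3.647, Dorne 3.929, Farrow 4.650, Arden 2.764.
Webster allocation: Galen 35, Carrow 6, Eskel 4, Dorne 4, Farrow 5, Arden 3.
Galen has quota 36.176 (lower 36, upper 37) but receives 35 — outside the quota interval.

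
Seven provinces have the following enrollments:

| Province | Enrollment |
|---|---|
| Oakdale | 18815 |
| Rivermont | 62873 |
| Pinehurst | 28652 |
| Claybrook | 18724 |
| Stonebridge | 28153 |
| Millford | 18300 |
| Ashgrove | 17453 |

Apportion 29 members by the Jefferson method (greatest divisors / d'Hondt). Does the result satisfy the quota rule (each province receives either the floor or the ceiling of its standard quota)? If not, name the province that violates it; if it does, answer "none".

Standard quotas: Oakdale 2.828, Rivermont 9.449, Pinehurst 4.306, Claybrook 2.814, Stonebridge 4.231, Millford 2.750, Ashgrove 2.623.
Jefferson allocation: Oakdale 3, Rivermont 10, Pinehurst 4, Claybrook 3, Stonebridge 4, Millford 3, Ashgrove 2.
Every allocation lies between the lower and upper quota.

none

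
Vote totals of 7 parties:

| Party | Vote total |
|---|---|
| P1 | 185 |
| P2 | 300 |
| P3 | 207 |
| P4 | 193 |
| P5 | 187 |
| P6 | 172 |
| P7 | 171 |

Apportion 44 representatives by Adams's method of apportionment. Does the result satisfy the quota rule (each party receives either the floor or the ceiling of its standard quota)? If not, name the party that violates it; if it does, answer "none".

Standard quotas: P1 5.753, P2 9.329, P3 6.437, P4 6.001, P5 5.815, P6 5.348, P7 5.317.
Adams allocation: P1 6, P2 9, P3 7, P4 6, P5 6, P6 5, P7 5.
Every allocation lies between the lower and upper quota.

none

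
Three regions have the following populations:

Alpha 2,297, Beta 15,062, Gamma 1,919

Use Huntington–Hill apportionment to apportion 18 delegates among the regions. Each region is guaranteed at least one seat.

With divisor 1078: modified quotas Alpha 2.131, Beta 13.972, Gamma 1.780.
Geometric-mean thresholds: Alpha √(2·3)=2.449, Beta √(13·14)=13.491, Gamma √(1·2)=1.414.
Each quota rounded against its threshold gives Alpha 2, Beta 14, Gamma 2 (total 18).

Alpha 2, Beta 14, Gamma 2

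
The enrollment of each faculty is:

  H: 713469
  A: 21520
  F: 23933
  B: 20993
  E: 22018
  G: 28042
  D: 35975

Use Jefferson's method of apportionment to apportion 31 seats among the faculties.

H=29, A=0, F=0, B=0, E=0, G=1, D=1

Standard divisor 865950/31 ≈ 27933.871; standard quotas: H 25.541, A 0.770, F 0.857, B 0.752, E 0.788, G 1.004, D 1.288.
Rounding down gives 25, 0, 0, 0, 0, 1, 1 = 27 seats, so the divisor must be adjusted.
With modified divisor 24468.5: modified quotas H 29.159, A 0.879, F 0.978, B 0.858, E 0.900, G 1.146, D 1.470.
Rounding down: H 29, A 0, F 0, B 0, E 0, G 1, D 1 (total 31).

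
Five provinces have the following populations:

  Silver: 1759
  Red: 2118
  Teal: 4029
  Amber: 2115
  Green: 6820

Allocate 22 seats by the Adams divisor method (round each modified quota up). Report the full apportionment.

Standard divisor 16841/22 ≈ 765.5; standard quotas: Silver 2.298, Red 2.767, Teal 5.263, Amber 2.763, Green 8.909.
Rounding up gives 3, 3, 6, 3, 9 = 24 seats, so the divisor must be adjusted.
With modified divisor 870: modified quotas Silver 2.022, Red 2.434, Teal 4.631, Amber 2.431, Green 7.839.
Rounding up: Silver 3, Red 3, Teal 5, Amber 3, Green 8 (total 22).

Silver 3, Red 3, Teal 5, Amber 3, Green 8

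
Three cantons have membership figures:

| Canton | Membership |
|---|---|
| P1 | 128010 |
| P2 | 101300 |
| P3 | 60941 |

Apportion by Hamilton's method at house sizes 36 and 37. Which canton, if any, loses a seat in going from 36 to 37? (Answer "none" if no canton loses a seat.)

none

At 36 seats: P1 16, P2 13, P3 7.
At 37 seats: P1 16, P2 13, P3 8.
No canton's allocation decreased.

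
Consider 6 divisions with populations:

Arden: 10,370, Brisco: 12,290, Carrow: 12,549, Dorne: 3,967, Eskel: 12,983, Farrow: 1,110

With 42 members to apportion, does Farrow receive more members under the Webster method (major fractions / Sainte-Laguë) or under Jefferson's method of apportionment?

Webster: Arden 8, Brisco 10, Carrow 10, Dorne 3, Eskel 10, Farrow 1.
Jefferson: Arden 8, Brisco 10, Carrow 10, Dorne 3, Eskel 11, Farrow 0.
Farrow gets 1 under Webster and 0 under Jefferson.

Webster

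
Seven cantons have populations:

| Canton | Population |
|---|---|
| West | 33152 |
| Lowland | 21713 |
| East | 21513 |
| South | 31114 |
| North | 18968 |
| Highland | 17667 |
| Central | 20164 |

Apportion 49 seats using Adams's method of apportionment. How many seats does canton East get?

6

Standard divisor 164291/49 ≈ 3352.878; standard quotas: West 9.888, Lowland 6.476, East 6.416, South 9.280, North 5.657, Highland 5.269, Central 6.014.
Rounding up gives 10, 7, 7, 10, 6, 6, 7 = 53 seats, so the divisor must be adjusted.
With modified divisor 3600: modified quotas West 9.209, Lowland 6.031, East 5.976, South 8.643, North 5.269, Highland 4.907, Central 5.601.
Rounding up: West 10, Lowland 7, East 6, South 9, North 6, Highland 5, Central 6 (total 49).
East receives 6.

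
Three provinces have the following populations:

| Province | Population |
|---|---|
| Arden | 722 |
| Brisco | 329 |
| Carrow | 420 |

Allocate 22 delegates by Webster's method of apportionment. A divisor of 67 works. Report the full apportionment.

With modified divisor 67: modified quotas Arden 10.776, Brisco 4.910, Carrow 6.269.
Rounding to the nearest integer: Arden 11, Brisco 5, Carrow 6 (total 22).

Arden: 11; Brisco: 5; Carrow: 6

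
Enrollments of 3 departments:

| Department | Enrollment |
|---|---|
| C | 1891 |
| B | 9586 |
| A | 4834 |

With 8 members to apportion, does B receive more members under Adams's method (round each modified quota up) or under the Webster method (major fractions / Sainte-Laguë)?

Adams: C 1, B 4, A 3.
Webster: C 1, B 5, A 2.
B gets 4 under Adams and 5 under Webster.

Webster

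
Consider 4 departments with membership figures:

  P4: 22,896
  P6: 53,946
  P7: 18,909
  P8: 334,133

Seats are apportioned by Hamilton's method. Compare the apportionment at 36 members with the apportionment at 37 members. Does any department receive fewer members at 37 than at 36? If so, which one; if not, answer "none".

At 36 seats: P4 2, P6 4, P7 2, P8 28.
At 37 seats: P4 2, P6 5, P7 1, P8 29.
P7 drops from 2 to 1.

P7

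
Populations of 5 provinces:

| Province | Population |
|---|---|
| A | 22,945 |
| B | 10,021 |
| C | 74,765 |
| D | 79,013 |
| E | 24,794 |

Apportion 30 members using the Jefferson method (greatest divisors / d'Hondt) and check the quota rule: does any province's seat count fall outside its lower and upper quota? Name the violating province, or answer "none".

none

Standard quotas: A 3.254, B 1.421, C 10.603, D 11.206, E 3.516.
Jefferson allocation: A 3, B 1, C 11, D 12, E 3.
Every allocation lies between the lower and upper quota.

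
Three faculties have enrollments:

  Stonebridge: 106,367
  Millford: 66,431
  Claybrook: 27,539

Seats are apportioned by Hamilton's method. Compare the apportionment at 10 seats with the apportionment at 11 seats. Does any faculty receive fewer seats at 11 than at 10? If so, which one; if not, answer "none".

At 10 seats: Stonebridge 5, Millford 3, Claybrook 2.
At 11 seats: Stonebridge 6, Millford 4, Claybrook 1.
Claybrook drops from 2 to 1.

Claybrook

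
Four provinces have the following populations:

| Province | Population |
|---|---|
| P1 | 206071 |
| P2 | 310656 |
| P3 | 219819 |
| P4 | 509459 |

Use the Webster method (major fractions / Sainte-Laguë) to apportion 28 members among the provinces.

Standard divisor 1246005/28 ≈ 44500.179; standard quotas: P1 4.631, P2 6.981, P3 4.940, P4 11.448.
Rounding to the nearest integer gives P1 5, P2 7, P3 5, P4 11 — total 28, matching the house size, so no adjustment is needed.

P1=5, P2=7, P3=5, P4=11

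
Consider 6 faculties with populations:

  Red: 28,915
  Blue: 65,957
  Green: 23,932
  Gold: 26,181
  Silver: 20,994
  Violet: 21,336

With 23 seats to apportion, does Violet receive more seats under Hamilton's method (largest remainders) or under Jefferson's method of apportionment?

Hamilton: Red 3, Blue 8, Green 3, Gold 3, Silver 3, Violet 3.
Jefferson: Red 4, Blue 9, Green 3, Gold 3, Silver 2, Violet 2.
Violet gets 3 under Hamilton and 2 under Jefferson.

Hamilton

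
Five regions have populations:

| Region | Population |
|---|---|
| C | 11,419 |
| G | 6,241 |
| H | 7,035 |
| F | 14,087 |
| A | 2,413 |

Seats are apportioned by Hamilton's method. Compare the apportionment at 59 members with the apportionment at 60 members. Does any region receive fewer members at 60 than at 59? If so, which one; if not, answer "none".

A

At 59 seats: C 16, G 9, H 10, F 20, A 4.
At 60 seats: C 17, G 9, H 10, F 21, A 3.
A drops from 4 to 3.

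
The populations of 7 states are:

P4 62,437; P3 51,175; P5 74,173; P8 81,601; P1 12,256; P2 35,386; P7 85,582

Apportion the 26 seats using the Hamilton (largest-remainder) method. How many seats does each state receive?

P4: 4; P3: 3; P5: 5; P8: 5; P1: 1; P2: 2; P7: 6

Total 402610; standard divisor 402610/26 = 15485.
Standard quotas: P4 4.0321, P3 3.3048, P5 4.7900, P8 5.2697, P1 0.7915, P2 2.2852, P7 5.5268.
Lower quotas: P4 4, P3 3, P5 4, P8 5, P1 0, P2 2, P7 5 (sum 23, leaving 3 seats).
Remainders in descending order: P1 0.7915, P5 0.7900, P7 0.5268, P3 0.3048, P2 0.2852, P8 0.2697, P4 0.0321.
Largest remainders: P1, P5, P7 receive the extra seats.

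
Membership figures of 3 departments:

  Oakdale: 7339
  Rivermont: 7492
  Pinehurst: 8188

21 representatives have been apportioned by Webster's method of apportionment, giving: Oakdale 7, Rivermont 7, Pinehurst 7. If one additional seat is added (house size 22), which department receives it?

Pinehurst

Priority for the next seat is population ÷ (current seats + 0.5).
Priorities: Oakdale 978.533, Rivermont 998.933, Pinehurst 1091.733.
Highest priority: Pinehurst.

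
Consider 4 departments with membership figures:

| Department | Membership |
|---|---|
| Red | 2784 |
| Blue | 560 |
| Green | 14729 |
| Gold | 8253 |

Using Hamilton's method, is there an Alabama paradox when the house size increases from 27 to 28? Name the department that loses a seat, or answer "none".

At 27 seats: Red 3, Blue 1, Green 15, Gold 8.
At 28 seats: Red 3, Blue 0, Green 16, Gold 9.
Blue drops from 1 to 0.

Blue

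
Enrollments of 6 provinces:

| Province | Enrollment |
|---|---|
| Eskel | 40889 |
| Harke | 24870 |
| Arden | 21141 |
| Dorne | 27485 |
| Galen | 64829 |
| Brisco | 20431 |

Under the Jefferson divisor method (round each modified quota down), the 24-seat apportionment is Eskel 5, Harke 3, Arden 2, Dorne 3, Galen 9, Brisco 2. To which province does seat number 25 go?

Arden

Priority for the next seat is population ÷ (current seats + 1).
Priorities: Eskel 6814.833, Harke 6217.500, Arden 7047.000, Dorne 6871.250, Galen 6482.900, Brisco 6810.333.
Highest priority: Arden.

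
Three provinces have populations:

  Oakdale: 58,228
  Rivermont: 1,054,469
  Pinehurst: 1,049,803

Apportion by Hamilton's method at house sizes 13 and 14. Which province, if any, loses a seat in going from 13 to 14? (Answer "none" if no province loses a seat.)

Oakdale

At 13 seats: Oakdale 1, Rivermont 6, Pinehurst 6.
At 14 seats: Oakdale 0, Rivermont 7, Pinehurst 7.
Oakdale drops from 1 to 0.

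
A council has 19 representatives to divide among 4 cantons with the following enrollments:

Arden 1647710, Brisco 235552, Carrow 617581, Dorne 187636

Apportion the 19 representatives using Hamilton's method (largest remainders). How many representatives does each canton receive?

Standard divisor: 2688479 ÷ 19 ≈ 141498.895.
Standard quotas: Arden 11.6447, Brisco 1.6647, Carrow 4.3646, Dorne 1.3261.
Lower quotas: Arden 11, Brisco 1, Carrow 4, Dorne 1 (sum 17, leaving 2 seats).
Remainders in descending order: Brisco 0.6647, Arden 0.6447, Carrow 0.3646, Dorne 0.3261.
The surplus seats go to Brisco, Arden.

Arden 12, Brisco 2, Carrow 4, Dorne 1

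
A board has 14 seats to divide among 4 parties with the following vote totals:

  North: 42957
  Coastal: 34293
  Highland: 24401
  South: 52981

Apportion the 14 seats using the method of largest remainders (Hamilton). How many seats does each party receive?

Total 154632; standard divisor 154632/14 ≈ 11045.143.
Standard quotas: North 3.8892, Coastal 3.1048, Highland 2.2092, South 4.7968.
Lower quotas: North 3, Coastal 3, Highland 2, South 4 (sum 12, leaving 2 seats).
Remainders in descending order: North 0.8892, South 0.7968, Highland 0.2092, Coastal 0.1048.
The surplus seats go to North, South.

North=4, Coastal=3, Highland=2, South=5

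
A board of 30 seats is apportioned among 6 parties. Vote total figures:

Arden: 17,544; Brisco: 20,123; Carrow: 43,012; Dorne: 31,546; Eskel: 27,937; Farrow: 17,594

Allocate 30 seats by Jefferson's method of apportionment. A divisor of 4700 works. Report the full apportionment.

Arden 3; Brisco 4; Carrow 9; Dorne 6; Eskel 5; Farrow 3

With modified divisor 4700: modified quotas Arden 3.733, Brisco 4.281, Carrow 9.151, Dorne 6.712, Eskel 5.944, Farrow 3.743.
Rounding down: Arden 3, Brisco 4, Carrow 9, Dorne 6, Eskel 5, Farrow 3 (total 30).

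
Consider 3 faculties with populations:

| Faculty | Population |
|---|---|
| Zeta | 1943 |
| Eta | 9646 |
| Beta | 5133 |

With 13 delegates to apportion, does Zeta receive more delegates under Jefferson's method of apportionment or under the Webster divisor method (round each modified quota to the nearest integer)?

Jefferson: Zeta 1, Eta 8, Beta 4.
Webster: Zeta 2, Eta 7, Beta 4.
Zeta gets 1 under Jefferson and 2 under Webster.

Webster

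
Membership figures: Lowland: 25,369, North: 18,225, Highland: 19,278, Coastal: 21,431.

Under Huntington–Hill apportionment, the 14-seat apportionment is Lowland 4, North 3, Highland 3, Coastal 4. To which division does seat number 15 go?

Lowland

Priority for the next seat is population ÷ (√(s·(s+1))).
Priorities: Lowland 5672.681, North 5261.104, Highland 5565.079, Coastal 4792.117.
Highest priority: Lowland.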